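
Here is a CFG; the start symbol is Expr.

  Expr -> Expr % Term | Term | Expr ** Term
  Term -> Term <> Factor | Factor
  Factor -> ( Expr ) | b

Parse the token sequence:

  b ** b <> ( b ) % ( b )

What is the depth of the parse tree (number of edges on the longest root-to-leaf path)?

[Expr [Expr [Expr [Term [Factor b]]] ** [Term [Term [Factor b]] <> [Factor ( [Expr [Term [Factor b]]] )]]] % [Term [Factor ( [Expr [Term [Factor b]]] )]]]

7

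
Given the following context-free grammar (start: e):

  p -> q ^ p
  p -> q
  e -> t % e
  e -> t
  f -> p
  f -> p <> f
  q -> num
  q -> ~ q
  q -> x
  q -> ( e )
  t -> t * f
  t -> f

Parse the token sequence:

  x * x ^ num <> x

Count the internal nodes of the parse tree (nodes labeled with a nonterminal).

14

[e [t [t [f [p [q x]]]] * [f [p [q x] ^ [p [q num]]] <> [f [p [q x]]]]]]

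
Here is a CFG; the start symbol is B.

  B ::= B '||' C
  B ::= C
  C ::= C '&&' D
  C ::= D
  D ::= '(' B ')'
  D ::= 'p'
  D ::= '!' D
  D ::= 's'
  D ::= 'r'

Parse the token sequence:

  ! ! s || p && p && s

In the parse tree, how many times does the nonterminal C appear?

4

[B [B [C [D ! [D ! [D s]]]]] || [C [C [C [D p]] && [D p]] && [D s]]]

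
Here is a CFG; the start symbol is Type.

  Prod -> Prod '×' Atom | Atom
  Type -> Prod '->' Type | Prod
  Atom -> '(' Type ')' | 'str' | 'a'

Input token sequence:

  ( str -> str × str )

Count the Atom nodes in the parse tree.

4

[Type [Prod [Atom ( [Type [Prod [Atom str]] -> [Type [Prod [Prod [Atom str]] × [Atom str]]]] )]]]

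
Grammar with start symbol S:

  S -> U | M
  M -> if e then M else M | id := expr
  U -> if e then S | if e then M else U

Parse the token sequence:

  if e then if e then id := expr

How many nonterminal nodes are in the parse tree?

[S [U if e then [S [U if e then [S [M id := expr]]]]]]

6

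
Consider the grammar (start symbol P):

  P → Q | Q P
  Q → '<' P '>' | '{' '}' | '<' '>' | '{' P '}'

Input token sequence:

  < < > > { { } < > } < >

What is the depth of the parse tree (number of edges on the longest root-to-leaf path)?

[P [Q < [P [Q < >]] >] [P [Q { [P [Q { }] [P [Q < >]]] }] [P [Q < >]]]]

6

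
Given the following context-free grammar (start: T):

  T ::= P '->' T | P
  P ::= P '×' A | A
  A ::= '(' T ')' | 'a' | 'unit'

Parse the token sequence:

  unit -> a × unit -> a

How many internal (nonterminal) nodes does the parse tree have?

11

[T [P [A unit]] -> [T [P [P [A a]] × [A unit]] -> [T [P [A a]]]]]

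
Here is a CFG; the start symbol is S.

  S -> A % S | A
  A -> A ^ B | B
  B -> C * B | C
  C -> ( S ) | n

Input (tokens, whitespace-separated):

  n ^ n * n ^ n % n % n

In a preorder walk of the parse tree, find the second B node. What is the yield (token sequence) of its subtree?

n * n

[S [A [A [A [B [C n]]] ^ [B [C n] * [B [C n]]]] ^ [B [C n]]] % [S [A [B [C n]]] % [S [A [B [C n]]]]]]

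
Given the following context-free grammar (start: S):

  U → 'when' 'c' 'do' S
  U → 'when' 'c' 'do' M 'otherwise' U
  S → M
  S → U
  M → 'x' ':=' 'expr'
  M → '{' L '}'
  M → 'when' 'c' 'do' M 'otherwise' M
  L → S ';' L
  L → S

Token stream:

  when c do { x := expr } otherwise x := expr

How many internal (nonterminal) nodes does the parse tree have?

7

[S [M when c do [M { [L [S [M x := expr]]] }] otherwise [M x := expr]]]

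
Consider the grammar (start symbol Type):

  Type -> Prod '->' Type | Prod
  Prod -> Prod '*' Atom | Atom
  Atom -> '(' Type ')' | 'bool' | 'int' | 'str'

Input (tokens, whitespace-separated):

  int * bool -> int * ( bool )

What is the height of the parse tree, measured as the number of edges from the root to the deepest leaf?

[Type [Prod [Prod [Atom int]] * [Atom bool]] -> [Type [Prod [Prod [Atom int]] * [Atom ( [Type [Prod [Atom bool]]] )]]]]

7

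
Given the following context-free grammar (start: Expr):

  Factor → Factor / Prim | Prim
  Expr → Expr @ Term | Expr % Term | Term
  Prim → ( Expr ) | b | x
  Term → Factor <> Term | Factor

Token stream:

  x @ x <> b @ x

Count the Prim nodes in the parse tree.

4

[Expr [Expr [Expr [Term [Factor [Prim x]]]] @ [Term [Factor [Prim x]] <> [Term [Factor [Prim b]]]]] @ [Term [Factor [Prim x]]]]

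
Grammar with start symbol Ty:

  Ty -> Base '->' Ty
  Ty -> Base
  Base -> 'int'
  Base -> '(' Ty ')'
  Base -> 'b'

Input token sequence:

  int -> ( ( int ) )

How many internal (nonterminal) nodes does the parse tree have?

[Ty [Base int] -> [Ty [Base ( [Ty [Base ( [Ty [Base int]] )]] )]]]

8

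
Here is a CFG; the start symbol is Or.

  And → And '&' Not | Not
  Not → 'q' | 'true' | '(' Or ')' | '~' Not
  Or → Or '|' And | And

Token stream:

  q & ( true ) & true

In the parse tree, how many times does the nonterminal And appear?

[Or [And [And [And [Not q]] & [Not ( [Or [And [Not true]]] )]] & [Not true]]]

4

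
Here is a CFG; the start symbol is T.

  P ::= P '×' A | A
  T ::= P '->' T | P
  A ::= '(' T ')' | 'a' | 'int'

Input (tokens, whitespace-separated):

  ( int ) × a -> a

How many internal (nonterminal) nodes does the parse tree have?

11

[T [P [P [A ( [T [P [A int]]] )]] × [A a]] -> [T [P [A a]]]]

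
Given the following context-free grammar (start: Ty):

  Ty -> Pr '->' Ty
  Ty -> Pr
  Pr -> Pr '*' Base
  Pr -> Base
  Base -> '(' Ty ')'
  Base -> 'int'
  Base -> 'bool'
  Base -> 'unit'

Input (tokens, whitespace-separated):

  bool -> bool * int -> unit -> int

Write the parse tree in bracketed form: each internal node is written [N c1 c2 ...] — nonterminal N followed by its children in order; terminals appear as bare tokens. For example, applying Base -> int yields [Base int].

Ty
Pr -> Ty
Base -> Ty
bool -> Ty
bool -> Pr -> Ty
bool -> Pr * Base -> Ty
bool -> Base * Base -> Ty
bool -> bool * Base -> Ty
bool -> bool * int -> Ty
bool -> bool * int -> Pr -> Ty
bool -> bool * int -> Base -> Ty
bool -> bool * int -> unit -> Ty
bool -> bool * int -> unit -> Pr
bool -> bool * int -> unit -> Base
bool -> bool * int -> unit -> int

[Ty [Pr [Base bool]] -> [Ty [Pr [Pr [Base bool]] * [Base int]] -> [Ty [Pr [Base unit]] -> [Ty [Pr [Base int]]]]]]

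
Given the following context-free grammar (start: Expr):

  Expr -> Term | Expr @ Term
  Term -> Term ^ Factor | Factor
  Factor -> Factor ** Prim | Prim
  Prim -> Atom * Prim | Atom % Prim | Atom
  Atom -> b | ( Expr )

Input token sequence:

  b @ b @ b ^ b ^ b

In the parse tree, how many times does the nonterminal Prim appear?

[Expr [Expr [Expr [Term [Factor [Prim [Atom b]]]]] @ [Term [Factor [Prim [Atom b]]]]] @ [Term [Term [Term [Factor [Prim [Atom b]]]] ^ [Factor [Prim [Atom b]]]] ^ [Factor [Prim [Atom b]]]]]

5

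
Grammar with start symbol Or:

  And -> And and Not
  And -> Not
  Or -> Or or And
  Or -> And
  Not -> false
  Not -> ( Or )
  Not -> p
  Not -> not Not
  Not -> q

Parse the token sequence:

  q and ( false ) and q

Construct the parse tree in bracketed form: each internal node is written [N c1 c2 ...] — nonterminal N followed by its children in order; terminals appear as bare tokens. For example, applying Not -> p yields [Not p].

[Or [And [And [And [Not q]] and [Not ( [Or [And [Not false]]] )]] and [Not q]]]

Or
And
And and Not
And and Not and Not
Not and Not and Not
q and Not and Not
q and ( Or ) and Not
q and ( And ) and Not
q and ( Not ) and Not
q and ( false ) and Not
q and ( false ) and q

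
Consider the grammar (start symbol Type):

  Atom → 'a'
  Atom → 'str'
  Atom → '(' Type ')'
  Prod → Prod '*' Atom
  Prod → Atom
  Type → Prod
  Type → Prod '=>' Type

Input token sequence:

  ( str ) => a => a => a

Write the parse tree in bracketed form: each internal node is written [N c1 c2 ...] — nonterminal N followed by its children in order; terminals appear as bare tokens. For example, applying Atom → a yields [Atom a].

[Type [Prod [Atom ( [Type [Prod [Atom str]]] )]] => [Type [Prod [Atom a]] => [Type [Prod [Atom a]] => [Type [Prod [Atom a]]]]]]

Type
Prod => Type
Atom => Type
( Type ) => Type
( Prod ) => Type
( Atom ) => Type
( str ) => Type
( str ) => Prod => Type
( str ) => Atom => Type
( str ) => a => Type
( str ) => a => Prod => Type
( str ) => a => Atom => Type
( str ) => a => a => Type
( str ) => a => a => Prod
( str ) => a => a => Atom
( str ) => a => a => a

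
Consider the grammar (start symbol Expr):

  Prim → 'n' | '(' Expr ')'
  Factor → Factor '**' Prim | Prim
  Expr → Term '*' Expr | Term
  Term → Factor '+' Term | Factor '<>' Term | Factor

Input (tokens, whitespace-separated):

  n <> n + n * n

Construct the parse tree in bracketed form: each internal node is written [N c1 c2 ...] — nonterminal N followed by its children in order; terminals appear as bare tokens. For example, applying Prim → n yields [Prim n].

[Expr [Term [Factor [Prim n]] <> [Term [Factor [Prim n]] + [Term [Factor [Prim n]]]]] * [Expr [Term [Factor [Prim n]]]]]

Expr
Term * Expr
Factor <> Term * Expr
Prim <> Term * Expr
n <> Term * Expr
n <> Factor + Term * Expr
n <> Prim + Term * Expr
n <> n + Term * Expr
n <> n + Factor * Expr
n <> n + Prim * Expr
n <> n + n * Expr
n <> n + n * Term
n <> n + n * Factor
n <> n + n * Prim
n <> n + n * n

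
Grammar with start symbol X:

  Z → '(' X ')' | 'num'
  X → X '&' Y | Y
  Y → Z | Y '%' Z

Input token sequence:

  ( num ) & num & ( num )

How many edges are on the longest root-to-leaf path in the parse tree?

8

[X [X [X [Y [Z ( [X [Y [Z num]]] )]]] & [Y [Z num]]] & [Y [Z ( [X [Y [Z num]]] )]]]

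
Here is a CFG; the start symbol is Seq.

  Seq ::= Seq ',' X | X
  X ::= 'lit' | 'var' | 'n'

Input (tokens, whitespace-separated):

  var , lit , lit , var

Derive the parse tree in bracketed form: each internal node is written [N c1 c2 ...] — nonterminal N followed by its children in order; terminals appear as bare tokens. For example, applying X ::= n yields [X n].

[Seq [Seq [Seq [Seq [X var]] , [X lit]] , [X lit]] , [X var]]

Seq
Seq , X
Seq , X , X
Seq , X , X , X
X , X , X , X
var , X , X , X
var , lit , X , X
var , lit , lit , X
var , lit , lit , var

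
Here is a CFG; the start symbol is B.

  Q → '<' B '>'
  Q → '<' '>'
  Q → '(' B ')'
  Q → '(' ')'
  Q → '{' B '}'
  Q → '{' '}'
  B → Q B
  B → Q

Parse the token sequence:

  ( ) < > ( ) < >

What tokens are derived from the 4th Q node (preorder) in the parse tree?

< >

[B [Q ( )] [B [Q < >] [B [Q ( )] [B [Q < >]]]]]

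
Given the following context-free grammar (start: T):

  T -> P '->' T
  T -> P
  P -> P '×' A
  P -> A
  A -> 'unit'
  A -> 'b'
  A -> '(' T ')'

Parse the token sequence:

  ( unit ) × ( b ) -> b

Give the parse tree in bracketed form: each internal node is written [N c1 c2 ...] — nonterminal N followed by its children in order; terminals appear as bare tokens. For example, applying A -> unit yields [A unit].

[T [P [P [A ( [T [P [A unit]]] )]] × [A ( [T [P [A b]]] )]] -> [T [P [A b]]]]

T
P -> T
P × A -> T
A × A -> T
( T ) × A -> T
( P ) × A -> T
( A ) × A -> T
( unit ) × A -> T
( unit ) × ( T ) -> T
( unit ) × ( P ) -> T
( unit ) × ( A ) -> T
( unit ) × ( b ) -> T
( unit ) × ( b ) -> P
( unit ) × ( b ) -> A
( unit ) × ( b ) -> b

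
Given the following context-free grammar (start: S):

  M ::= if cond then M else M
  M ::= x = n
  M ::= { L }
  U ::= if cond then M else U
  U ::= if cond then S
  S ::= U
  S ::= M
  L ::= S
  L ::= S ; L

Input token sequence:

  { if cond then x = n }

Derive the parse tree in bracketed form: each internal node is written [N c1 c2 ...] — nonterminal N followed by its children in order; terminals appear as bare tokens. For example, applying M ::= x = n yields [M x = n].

[S [M { [L [S [U if cond then [S [M x = n]]]]] }]]

S
M
{ L }
{ S }
{ U }
{ if cond then S }
{ if cond then M }
{ if cond then x = n }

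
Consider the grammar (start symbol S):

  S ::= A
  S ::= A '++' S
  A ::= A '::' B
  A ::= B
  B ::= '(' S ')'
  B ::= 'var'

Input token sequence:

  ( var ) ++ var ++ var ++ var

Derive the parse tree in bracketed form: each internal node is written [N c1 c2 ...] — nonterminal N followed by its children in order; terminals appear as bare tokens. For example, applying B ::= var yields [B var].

S
A ++ S
B ++ S
( S ) ++ S
( A ) ++ S
( B ) ++ S
( var ) ++ S
( var ) ++ A ++ S
( var ) ++ B ++ S
( var ) ++ var ++ S
( var ) ++ var ++ A ++ S
( var ) ++ var ++ B ++ S
( var ) ++ var ++ var ++ S
( var ) ++ var ++ var ++ A
( var ) ++ var ++ var ++ B
( var ) ++ var ++ var ++ var

[S [A [B ( [S [A [B var]]] )]] ++ [S [A [B var]] ++ [S [A [B var]] ++ [S [A [B var]]]]]]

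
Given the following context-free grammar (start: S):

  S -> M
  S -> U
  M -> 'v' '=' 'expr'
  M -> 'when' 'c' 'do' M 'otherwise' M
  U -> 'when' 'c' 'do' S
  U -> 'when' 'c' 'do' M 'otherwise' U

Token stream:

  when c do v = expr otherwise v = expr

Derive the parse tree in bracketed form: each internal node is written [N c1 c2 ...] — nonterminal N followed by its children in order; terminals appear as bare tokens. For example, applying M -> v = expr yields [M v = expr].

[S [M when c do [M v = expr] otherwise [M v = expr]]]

S
M
when c do M otherwise M
when c do v = expr otherwise M
when c do v = expr otherwise v = expr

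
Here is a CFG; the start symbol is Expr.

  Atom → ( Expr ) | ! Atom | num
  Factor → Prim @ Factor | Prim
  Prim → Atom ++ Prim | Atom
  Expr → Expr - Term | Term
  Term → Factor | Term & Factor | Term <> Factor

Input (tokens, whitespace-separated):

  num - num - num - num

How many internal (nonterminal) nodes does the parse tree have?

20

[Expr [Expr [Expr [Expr [Term [Factor [Prim [Atom num]]]]] - [Term [Factor [Prim [Atom num]]]]] - [Term [Factor [Prim [Atom num]]]]] - [Term [Factor [Prim [Atom num]]]]]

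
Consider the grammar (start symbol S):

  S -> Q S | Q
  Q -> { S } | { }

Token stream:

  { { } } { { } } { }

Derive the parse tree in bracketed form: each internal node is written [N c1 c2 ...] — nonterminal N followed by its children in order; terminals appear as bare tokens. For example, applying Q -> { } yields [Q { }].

[S [Q { [S [Q { }]] }] [S [Q { [S [Q { }]] }] [S [Q { }]]]]

S
Q S
{ S } S
{ Q } S
{ { } } S
{ { } } Q S
{ { } } { S } S
{ { } } { Q } S
{ { } } { { } } S
{ { } } { { } } Q
{ { } } { { } } { }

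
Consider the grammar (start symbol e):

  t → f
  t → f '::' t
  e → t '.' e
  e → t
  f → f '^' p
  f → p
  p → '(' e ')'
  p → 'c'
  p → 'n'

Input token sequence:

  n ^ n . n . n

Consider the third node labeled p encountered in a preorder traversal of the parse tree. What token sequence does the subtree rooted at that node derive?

[e [t [f [f [p n]] ^ [p n]]] . [e [t [f [p n]]] . [e [t [f [p n]]]]]]

n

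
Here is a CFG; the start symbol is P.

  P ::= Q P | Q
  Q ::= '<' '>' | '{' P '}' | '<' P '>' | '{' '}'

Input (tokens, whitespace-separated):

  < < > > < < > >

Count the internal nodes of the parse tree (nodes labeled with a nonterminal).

[P [Q < [P [Q < >]] >] [P [Q < [P [Q < >]] >]]]

8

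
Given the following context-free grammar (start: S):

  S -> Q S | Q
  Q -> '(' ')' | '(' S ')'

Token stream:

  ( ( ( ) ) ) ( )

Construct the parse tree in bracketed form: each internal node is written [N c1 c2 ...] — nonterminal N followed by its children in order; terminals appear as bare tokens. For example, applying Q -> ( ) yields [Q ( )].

[S [Q ( [S [Q ( [S [Q ( )]] )]] )] [S [Q ( )]]]

S
Q S
( S ) S
( Q ) S
( ( S ) ) S
( ( Q ) ) S
( ( ( ) ) ) S
( ( ( ) ) ) Q
( ( ( ) ) ) ( )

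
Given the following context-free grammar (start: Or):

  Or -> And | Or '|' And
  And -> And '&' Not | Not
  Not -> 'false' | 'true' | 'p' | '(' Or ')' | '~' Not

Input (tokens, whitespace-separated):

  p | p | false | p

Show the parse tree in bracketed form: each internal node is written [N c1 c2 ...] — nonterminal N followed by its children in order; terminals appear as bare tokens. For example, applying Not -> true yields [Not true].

[Or [Or [Or [Or [And [Not p]]] | [And [Not p]]] | [And [Not false]]] | [And [Not p]]]

Or
Or | And
Or | And | And
Or | And | And | And
And | And | And | And
Not | And | And | And
p | And | And | And
p | Not | And | And
p | p | And | And
p | p | Not | And
p | p | false | And
p | p | false | Not
p | p | false | p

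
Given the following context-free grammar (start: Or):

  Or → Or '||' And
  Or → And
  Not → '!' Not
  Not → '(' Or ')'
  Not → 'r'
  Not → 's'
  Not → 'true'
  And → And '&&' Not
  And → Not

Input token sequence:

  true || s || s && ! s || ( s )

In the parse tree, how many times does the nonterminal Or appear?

[Or [Or [Or [Or [And [Not true]]] || [And [Not s]]] || [And [And [Not s]] && [Not ! [Not s]]]] || [And [Not ( [Or [And [Not s]]] )]]]

5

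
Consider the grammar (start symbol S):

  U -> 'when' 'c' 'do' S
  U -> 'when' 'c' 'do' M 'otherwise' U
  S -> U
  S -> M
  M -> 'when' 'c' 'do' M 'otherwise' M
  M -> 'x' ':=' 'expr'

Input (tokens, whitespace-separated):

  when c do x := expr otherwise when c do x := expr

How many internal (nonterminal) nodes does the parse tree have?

6

[S [U when c do [M x := expr] otherwise [U when c do [S [M x := expr]]]]]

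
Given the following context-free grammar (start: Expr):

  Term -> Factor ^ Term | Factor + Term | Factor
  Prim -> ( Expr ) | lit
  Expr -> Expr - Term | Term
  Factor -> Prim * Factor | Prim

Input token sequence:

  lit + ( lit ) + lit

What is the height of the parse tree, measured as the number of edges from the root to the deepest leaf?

9

[Expr [Term [Factor [Prim lit]] + [Term [Factor [Prim ( [Expr [Term [Factor [Prim lit]]]] )]] + [Term [Factor [Prim lit]]]]]]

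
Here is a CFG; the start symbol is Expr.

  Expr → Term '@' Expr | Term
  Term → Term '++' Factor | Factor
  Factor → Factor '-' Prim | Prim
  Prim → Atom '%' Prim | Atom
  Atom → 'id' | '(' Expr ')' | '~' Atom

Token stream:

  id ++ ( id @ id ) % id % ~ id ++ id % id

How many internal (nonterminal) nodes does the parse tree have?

[Expr [Term [Term [Term [Factor [Prim [Atom id]]]] ++ [Factor [Prim [Atom ( [Expr [Term [Factor [Prim [Atom id]]]] @ [Expr [Term [Factor [Prim [Atom id]]]]]] )] % [Prim [Atom id] % [Prim [Atom ~ [Atom id]]]]]]] ++ [Factor [Prim [Atom id] % [Prim [Atom id]]]]]]

30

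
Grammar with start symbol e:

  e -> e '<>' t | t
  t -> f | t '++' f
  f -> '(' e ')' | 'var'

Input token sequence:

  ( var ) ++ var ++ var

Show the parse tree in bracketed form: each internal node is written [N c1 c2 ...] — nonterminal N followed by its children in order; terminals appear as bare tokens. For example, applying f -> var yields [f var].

[e [t [t [t [f ( [e [t [f var]]] )]] ++ [f var]] ++ [f var]]]

e
t
t ++ f
t ++ f ++ f
f ++ f ++ f
( e ) ++ f ++ f
( t ) ++ f ++ f
( f ) ++ f ++ f
( var ) ++ f ++ f
( var ) ++ var ++ f
( var ) ++ var ++ var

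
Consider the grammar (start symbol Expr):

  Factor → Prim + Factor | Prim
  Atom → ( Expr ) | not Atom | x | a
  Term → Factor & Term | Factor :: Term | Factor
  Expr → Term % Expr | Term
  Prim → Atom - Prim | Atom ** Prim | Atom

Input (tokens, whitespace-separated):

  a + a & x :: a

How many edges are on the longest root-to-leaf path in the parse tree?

7

[Expr [Term [Factor [Prim [Atom a]] + [Factor [Prim [Atom a]]]] & [Term [Factor [Prim [Atom x]]] :: [Term [Factor [Prim [Atom a]]]]]]]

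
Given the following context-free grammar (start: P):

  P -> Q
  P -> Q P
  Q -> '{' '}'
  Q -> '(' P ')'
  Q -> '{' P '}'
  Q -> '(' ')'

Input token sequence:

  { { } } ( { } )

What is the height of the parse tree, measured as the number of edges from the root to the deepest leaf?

[P [Q { [P [Q { }]] }] [P [Q ( [P [Q { }]] )]]]

5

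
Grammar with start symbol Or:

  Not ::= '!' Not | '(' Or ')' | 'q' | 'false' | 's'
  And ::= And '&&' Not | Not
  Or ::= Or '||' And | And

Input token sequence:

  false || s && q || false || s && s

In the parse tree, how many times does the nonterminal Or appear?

[Or [Or [Or [Or [And [Not false]]] || [And [And [Not s]] && [Not q]]] || [And [Not false]]] || [And [And [Not s]] && [Not s]]]

4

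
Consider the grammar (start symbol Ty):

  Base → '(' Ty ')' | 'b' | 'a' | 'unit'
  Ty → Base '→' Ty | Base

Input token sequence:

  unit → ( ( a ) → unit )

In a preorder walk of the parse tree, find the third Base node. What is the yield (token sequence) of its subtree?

( a )

[Ty [Base unit] → [Ty [Base ( [Ty [Base ( [Ty [Base a]] )] → [Ty [Base unit]]] )]]]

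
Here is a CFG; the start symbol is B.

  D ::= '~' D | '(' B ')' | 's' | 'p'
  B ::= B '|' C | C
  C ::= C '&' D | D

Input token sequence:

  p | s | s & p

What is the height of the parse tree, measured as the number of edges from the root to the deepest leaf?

5

[B [B [B [C [D p]]] | [C [D s]]] | [C [C [D s]] & [D p]]]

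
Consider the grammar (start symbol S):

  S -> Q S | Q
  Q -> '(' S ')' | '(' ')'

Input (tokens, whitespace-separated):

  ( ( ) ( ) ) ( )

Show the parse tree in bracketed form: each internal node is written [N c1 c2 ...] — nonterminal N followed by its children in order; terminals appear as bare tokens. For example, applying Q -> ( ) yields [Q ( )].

S
Q S
( S ) S
( Q S ) S
( ( ) S ) S
( ( ) Q ) S
( ( ) ( ) ) S
( ( ) ( ) ) Q
( ( ) ( ) ) ( )

[S [Q ( [S [Q ( )] [S [Q ( )]]] )] [S [Q ( )]]]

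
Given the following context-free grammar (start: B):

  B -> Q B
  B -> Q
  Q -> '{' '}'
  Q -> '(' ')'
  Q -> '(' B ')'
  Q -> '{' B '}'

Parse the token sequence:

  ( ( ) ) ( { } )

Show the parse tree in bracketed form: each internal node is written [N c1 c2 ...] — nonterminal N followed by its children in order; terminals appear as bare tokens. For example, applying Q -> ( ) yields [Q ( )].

B
Q B
( B ) B
( Q ) B
( ( ) ) B
( ( ) ) Q
( ( ) ) ( B )
( ( ) ) ( Q )
( ( ) ) ( { } )

[B [Q ( [B [Q ( )]] )] [B [Q ( [B [Q { }]] )]]]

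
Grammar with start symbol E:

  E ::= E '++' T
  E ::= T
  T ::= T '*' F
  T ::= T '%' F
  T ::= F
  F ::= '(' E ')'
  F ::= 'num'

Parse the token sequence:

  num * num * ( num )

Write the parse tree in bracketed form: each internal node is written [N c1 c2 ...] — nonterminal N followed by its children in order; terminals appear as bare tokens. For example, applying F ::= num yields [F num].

[E [T [T [T [F num]] * [F num]] * [F ( [E [T [F num]]] )]]]

E
T
T * F
T * F * F
F * F * F
num * F * F
num * num * F
num * num * ( E )
num * num * ( T )
num * num * ( F )
num * num * ( num )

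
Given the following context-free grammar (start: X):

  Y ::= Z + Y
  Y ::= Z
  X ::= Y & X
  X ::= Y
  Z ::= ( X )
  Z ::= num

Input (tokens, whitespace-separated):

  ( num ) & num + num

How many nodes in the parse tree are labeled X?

3

[X [Y [Z ( [X [Y [Z num]]] )]] & [X [Y [Z num] + [Y [Z num]]]]]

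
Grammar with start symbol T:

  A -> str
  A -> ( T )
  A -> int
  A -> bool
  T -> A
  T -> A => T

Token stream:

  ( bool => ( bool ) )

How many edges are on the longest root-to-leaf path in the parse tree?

7

[T [A ( [T [A bool] => [T [A ( [T [A bool]] )]]] )]]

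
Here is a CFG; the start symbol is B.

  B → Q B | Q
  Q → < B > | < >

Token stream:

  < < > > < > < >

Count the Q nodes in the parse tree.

4

[B [Q < [B [Q < >]] >] [B [Q < >] [B [Q < >]]]]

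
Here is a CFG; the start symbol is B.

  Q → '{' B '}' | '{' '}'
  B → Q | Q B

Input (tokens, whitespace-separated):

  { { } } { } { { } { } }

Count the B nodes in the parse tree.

[B [Q { [B [Q { }]] }] [B [Q { }] [B [Q { [B [Q { }] [B [Q { }]]] }]]]]

6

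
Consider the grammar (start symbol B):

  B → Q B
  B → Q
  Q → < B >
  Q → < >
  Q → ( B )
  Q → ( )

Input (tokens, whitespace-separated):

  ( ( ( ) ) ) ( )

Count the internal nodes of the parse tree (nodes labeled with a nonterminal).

8

[B [Q ( [B [Q ( [B [Q ( )]] )]] )] [B [Q ( )]]]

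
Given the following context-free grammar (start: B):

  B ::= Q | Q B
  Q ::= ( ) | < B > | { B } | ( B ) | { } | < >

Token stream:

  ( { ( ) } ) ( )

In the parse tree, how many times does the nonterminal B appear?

[B [Q ( [B [Q { [B [Q ( )]] }]] )] [B [Q ( )]]]

4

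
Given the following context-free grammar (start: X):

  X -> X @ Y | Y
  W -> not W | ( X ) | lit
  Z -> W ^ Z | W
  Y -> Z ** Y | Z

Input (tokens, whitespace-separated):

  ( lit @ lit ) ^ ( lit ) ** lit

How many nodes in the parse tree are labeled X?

4

[X [Y [Z [W ( [X [X [Y [Z [W lit]]]] @ [Y [Z [W lit]]]] )] ^ [Z [W ( [X [Y [Z [W lit]]]] )]]] ** [Y [Z [W lit]]]]]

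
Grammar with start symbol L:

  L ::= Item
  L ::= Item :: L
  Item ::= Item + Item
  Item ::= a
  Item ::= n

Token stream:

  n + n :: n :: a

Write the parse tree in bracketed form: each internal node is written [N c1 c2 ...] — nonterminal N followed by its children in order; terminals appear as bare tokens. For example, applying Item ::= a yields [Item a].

L
Item :: L
Item + Item :: L
n + Item :: L
n + n :: L
n + n :: Item :: L
n + n :: n :: L
n + n :: n :: Item
n + n :: n :: a

[L [Item [Item n] + [Item n]] :: [L [Item n] :: [L [Item a]]]]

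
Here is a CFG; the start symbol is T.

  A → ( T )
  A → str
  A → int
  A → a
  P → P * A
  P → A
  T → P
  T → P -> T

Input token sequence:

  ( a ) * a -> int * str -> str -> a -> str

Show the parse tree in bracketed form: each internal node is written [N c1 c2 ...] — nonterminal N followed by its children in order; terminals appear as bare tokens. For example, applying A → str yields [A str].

T
P -> T
P * A -> T
A * A -> T
( T ) * A -> T
( P ) * A -> T
( A ) * A -> T
( a ) * A -> T
( a ) * a -> T
( a ) * a -> P -> T
( a ) * a -> P * A -> T
( a ) * a -> A * A -> T
( a ) * a -> int * A -> T
( a ) * a -> int * str -> T
( a ) * a -> int * str -> P -> T
( a ) * a -> int * str -> A -> T
( a ) * a -> int * str -> str -> T
( a ) * a -> int * str -> str -> P -> T
( a ) * a -> int * str -> str -> A -> T
( a ) * a -> int * str -> str -> a -> T
( a ) * a -> int * str -> str -> a -> P
( a ) * a -> int * str -> str -> a -> A
( a ) * a -> int * str -> str -> a -> str

[T [P [P [A ( [T [P [A a]]] )]] * [A a]] -> [T [P [P [A int]] * [A str]] -> [T [P [A str]] -> [T [P [A a]] -> [T [P [A str]]]]]]]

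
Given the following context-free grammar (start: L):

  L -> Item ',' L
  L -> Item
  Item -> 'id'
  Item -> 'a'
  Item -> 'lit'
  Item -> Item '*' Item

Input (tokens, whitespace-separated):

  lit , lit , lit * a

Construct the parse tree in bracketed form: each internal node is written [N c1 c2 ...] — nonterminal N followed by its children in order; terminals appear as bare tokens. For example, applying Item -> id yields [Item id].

[L [Item lit] , [L [Item lit] , [L [Item [Item lit] * [Item a]]]]]

L
Item , L
lit , L
lit , Item , L
lit , lit , L
lit , lit , Item
lit , lit , Item * Item
lit , lit , lit * Item
lit , lit , lit * a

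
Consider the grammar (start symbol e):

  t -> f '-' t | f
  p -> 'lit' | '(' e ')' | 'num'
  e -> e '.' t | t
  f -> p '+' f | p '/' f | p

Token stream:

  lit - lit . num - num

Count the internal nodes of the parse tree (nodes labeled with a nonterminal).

[e [e [t [f [p lit]] - [t [f [p lit]]]]] . [t [f [p num]] - [t [f [p num]]]]]

14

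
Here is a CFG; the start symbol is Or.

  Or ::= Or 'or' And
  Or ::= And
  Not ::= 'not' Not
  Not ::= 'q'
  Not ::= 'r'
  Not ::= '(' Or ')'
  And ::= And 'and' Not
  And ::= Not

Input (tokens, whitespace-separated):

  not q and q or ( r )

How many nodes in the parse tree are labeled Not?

5

[Or [Or [And [And [Not not [Not q]]] and [Not q]]] or [And [Not ( [Or [And [Not r]]] )]]]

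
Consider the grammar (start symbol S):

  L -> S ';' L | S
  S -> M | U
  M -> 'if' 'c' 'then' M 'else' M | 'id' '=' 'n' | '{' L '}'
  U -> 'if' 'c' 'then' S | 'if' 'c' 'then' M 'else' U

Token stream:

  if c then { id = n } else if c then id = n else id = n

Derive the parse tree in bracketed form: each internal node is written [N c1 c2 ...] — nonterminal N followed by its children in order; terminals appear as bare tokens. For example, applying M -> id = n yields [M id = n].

S
M
if c then M else M
if c then { L } else M
if c then { S } else M
if c then { M } else M
if c then { id = n } else M
if c then { id = n } else if c then M else M
if c then { id = n } else if c then id = n else M
if c then { id = n } else if c then id = n else id = n

[S [M if c then [M { [L [S [M id = n]]] }] else [M if c then [M id = n] else [M id = n]]]]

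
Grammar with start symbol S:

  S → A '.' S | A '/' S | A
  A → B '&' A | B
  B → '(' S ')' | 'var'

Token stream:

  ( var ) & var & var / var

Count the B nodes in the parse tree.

[S [A [B ( [S [A [B var]]] )] & [A [B var] & [A [B var]]]] / [S [A [B var]]]]

5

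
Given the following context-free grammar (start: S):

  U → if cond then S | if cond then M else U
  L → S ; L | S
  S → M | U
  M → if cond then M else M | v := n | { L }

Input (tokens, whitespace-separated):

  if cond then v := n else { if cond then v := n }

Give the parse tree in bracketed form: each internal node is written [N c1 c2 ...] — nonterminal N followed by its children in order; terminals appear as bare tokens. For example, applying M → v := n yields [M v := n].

S
M
if cond then M else M
if cond then v := n else M
if cond then v := n else { L }
if cond then v := n else { S }
if cond then v := n else { U }
if cond then v := n else { if cond then S }
if cond then v := n else { if cond then M }
if cond then v := n else { if cond then v := n }

[S [M if cond then [M v := n] else [M { [L [S [U if cond then [S [M v := n]]]]] }]]]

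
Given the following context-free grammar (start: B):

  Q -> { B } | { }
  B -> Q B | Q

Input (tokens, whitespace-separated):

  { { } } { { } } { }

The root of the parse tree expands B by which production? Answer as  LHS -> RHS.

[B [Q { [B [Q { }]] }] [B [Q { [B [Q { }]] }] [B [Q { }]]]]

B -> Q B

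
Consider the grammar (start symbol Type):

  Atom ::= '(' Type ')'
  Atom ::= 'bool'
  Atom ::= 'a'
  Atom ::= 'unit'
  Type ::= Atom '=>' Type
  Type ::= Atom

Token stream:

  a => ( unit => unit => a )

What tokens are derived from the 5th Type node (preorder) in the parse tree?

a

[Type [Atom a] => [Type [Atom ( [Type [Atom unit] => [Type [Atom unit] => [Type [Atom a]]]] )]]]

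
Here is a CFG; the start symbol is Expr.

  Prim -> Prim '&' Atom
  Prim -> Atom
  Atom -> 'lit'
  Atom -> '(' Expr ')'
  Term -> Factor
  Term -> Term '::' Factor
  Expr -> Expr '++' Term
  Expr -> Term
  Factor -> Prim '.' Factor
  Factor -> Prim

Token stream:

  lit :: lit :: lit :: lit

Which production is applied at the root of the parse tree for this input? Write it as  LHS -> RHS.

Expr -> Term

[Expr [Term [Term [Term [Term [Factor [Prim [Atom lit]]]] :: [Factor [Prim [Atom lit]]]] :: [Factor [Prim [Atom lit]]]] :: [Factor [Prim [Atom lit]]]]]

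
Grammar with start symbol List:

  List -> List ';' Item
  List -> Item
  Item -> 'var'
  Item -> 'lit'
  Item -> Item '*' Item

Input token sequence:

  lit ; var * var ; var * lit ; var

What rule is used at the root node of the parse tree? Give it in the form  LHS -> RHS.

[List [List [List [List [Item lit]] ; [Item [Item var] * [Item var]]] ; [Item [Item var] * [Item lit]]] ; [Item var]]

List -> List ';' Item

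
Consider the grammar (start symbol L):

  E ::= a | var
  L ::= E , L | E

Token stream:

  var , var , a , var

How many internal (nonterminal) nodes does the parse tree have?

[L [E var] , [L [E var] , [L [E a] , [L [E var]]]]]

8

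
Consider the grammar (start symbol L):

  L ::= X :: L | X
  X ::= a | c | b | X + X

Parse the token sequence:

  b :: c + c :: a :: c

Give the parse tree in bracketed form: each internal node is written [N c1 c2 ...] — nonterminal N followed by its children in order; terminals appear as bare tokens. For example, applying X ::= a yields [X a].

L
X :: L
b :: L
b :: X :: L
b :: X + X :: L
b :: c + X :: L
b :: c + c :: L
b :: c + c :: X :: L
b :: c + c :: a :: L
b :: c + c :: a :: X
b :: c + c :: a :: c

[L [X b] :: [L [X [X c] + [X c]] :: [L [X a] :: [L [X c]]]]]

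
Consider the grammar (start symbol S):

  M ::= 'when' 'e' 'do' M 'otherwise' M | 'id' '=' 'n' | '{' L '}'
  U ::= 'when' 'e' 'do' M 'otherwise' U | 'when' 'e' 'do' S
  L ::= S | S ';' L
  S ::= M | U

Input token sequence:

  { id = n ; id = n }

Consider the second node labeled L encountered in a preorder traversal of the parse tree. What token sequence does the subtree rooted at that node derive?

id = n

[S [M { [L [S [M id = n]] ; [L [S [M id = n]]]] }]]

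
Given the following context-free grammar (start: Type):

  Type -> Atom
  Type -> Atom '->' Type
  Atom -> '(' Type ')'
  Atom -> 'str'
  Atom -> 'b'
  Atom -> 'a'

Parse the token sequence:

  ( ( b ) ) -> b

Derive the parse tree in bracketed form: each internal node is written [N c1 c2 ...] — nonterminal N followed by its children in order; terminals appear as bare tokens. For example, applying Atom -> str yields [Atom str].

Type
Atom -> Type
( Type ) -> Type
( Atom ) -> Type
( ( Type ) ) -> Type
( ( Atom ) ) -> Type
( ( b ) ) -> Type
( ( b ) ) -> Atom
( ( b ) ) -> b

[Type [Atom ( [Type [Atom ( [Type [Atom b]] )]] )] -> [Type [Atom b]]]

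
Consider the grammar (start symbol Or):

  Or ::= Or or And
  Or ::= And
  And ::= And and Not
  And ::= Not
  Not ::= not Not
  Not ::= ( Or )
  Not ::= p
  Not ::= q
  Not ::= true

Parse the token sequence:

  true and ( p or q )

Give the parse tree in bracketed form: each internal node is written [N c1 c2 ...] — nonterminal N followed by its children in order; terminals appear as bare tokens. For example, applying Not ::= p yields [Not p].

[Or [And [And [Not true]] and [Not ( [Or [Or [And [Not p]]] or [And [Not q]]] )]]]

Or
And
And and Not
Not and Not
true and Not
true and ( Or )
true and ( Or or And )
true and ( And or And )
true and ( Not or And )
true and ( p or And )
true and ( p or Not )
true and ( p or q )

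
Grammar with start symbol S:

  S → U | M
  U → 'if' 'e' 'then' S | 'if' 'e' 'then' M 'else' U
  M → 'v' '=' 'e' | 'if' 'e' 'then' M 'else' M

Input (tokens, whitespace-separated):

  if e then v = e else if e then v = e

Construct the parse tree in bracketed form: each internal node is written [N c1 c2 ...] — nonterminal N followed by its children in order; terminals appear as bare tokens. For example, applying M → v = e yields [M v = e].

S
U
if e then M else U
if e then v = e else U
if e then v = e else if e then S
if e then v = e else if e then M
if e then v = e else if e then v = e

[S [U if e then [M v = e] else [U if e then [S [M v = e]]]]]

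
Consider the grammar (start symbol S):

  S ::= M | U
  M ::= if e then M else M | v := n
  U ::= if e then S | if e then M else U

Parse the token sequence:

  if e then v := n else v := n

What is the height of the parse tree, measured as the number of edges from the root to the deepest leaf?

3

[S [M if e then [M v := n] else [M v := n]]]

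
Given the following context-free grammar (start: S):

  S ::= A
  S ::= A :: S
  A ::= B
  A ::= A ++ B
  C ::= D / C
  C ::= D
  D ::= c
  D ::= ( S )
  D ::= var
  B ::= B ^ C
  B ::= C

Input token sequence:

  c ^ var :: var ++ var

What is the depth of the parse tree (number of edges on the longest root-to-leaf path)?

7

[S [A [B [B [C [D c]]] ^ [C [D var]]]] :: [S [A [A [B [C [D var]]]] ++ [B [C [D var]]]]]]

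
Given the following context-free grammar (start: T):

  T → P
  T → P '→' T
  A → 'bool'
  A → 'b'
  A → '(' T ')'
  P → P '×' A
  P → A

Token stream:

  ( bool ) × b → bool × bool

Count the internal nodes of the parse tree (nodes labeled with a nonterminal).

13

[T [P [P [A ( [T [P [A bool]]] )]] × [A b]] → [T [P [P [A bool]] × [A bool]]]]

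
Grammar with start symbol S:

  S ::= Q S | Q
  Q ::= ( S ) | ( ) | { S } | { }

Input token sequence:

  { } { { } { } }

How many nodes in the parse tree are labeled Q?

[S [Q { }] [S [Q { [S [Q { }] [S [Q { }]]] }]]]

4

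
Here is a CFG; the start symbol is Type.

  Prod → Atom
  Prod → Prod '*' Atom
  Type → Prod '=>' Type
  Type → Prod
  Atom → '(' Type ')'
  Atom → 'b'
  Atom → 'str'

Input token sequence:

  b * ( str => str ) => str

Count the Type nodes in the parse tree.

4

[Type [Prod [Prod [Atom b]] * [Atom ( [Type [Prod [Atom str]] => [Type [Prod [Atom str]]]] )]] => [Type [Prod [Atom str]]]]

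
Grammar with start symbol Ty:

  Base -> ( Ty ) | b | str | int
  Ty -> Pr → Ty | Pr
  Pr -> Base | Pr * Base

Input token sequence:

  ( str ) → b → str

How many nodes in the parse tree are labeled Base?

[Ty [Pr [Base ( [Ty [Pr [Base str]]] )]] → [Ty [Pr [Base b]] → [Ty [Pr [Base str]]]]]

4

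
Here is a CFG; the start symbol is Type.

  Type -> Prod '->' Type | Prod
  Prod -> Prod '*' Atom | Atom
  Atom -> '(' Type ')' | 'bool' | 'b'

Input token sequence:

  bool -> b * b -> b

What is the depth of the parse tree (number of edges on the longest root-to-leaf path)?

5

[Type [Prod [Atom bool]] -> [Type [Prod [Prod [Atom b]] * [Atom b]] -> [Type [Prod [Atom b]]]]]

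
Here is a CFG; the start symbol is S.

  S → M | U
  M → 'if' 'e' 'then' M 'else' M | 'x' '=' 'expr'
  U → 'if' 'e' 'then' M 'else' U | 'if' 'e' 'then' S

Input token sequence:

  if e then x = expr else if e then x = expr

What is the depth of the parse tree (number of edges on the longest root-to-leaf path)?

[S [U if e then [M x = expr] else [U if e then [S [M x = expr]]]]]

5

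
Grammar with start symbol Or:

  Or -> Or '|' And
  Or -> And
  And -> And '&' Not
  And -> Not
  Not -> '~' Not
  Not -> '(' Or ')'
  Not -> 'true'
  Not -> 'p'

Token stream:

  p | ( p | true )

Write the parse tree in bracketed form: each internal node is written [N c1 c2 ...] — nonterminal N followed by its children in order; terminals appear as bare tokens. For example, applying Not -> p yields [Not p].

[Or [Or [And [Not p]]] | [And [Not ( [Or [Or [And [Not p]]] | [And [Not true]]] )]]]

Or
Or | And
And | And
Not | And
p | And
p | Not
p | ( Or )
p | ( Or | And )
p | ( And | And )
p | ( Not | And )
p | ( p | And )
p | ( p | Not )
p | ( p | true )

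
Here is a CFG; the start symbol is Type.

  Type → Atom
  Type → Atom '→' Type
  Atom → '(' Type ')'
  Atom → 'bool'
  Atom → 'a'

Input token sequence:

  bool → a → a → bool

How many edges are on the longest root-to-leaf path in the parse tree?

5

[Type [Atom bool] → [Type [Atom a] → [Type [Atom a] → [Type [Atom bool]]]]]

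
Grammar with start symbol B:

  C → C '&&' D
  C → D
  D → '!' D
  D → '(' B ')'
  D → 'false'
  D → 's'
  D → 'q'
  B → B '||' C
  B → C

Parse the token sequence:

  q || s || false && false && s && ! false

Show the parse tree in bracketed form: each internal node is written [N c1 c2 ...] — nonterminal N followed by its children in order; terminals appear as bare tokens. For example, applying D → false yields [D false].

[B [B [B [C [D q]]] || [C [D s]]] || [C [C [C [C [D false]] && [D false]] && [D s]] && [D ! [D false]]]]

B
B || C
B || C || C
C || C || C
D || C || C
q || C || C
q || D || C
q || s || C
q || s || C && D
q || s || C && D && D
q || s || C && D && D && D
q || s || D && D && D && D
q || s || false && D && D && D
q || s || false && false && D && D
q || s || false && false && s && D
q || s || false && false && s && ! D
q || s || false && false && s && ! false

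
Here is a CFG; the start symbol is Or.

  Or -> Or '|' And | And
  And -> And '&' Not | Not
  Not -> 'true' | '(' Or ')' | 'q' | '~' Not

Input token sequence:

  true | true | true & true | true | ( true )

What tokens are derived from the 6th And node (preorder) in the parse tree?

[Or [Or [Or [Or [Or [And [Not true]]] | [And [Not true]]] | [And [And [Not true]] & [Not true]]] | [And [Not true]]] | [And [Not ( [Or [And [Not true]]] )]]]

( true )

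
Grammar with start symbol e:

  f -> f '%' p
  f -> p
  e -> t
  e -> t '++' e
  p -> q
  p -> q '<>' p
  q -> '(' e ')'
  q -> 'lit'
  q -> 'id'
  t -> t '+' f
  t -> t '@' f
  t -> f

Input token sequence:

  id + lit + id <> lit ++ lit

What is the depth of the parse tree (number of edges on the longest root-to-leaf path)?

[e [t [t [t [f [p [q id]]]] + [f [p [q lit]]]] + [f [p [q id] <> [p [q lit]]]]] ++ [e [t [f [p [q lit]]]]]]

7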